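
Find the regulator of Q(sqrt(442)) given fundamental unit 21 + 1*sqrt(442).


epsilon = 21 + 1*sqrt(442)
= 42.0238
R = ln(42.0238)
= 3.7382

3.7382


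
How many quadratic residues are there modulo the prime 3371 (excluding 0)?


For prime p, the number of non-zero quadratic residues is (p-1)/2.
= (3371-1)/2
= 1685

1685


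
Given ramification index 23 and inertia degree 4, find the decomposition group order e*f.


|D_P| = e * f
= 23 * 4
= 92

92


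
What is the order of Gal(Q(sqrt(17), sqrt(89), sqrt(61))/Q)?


The 3 square roots of distinct primes are multiplicatively independent over Q,
so [K:Q] = 2^3 and Gal(K/Q) is isomorphic to (Z/2Z)^3.
|Gal| = 2^3 = 8

8


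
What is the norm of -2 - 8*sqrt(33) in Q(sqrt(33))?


N(a + b*sqrt(d)) = a^2 - d*b^2
= (-2)^2 - (33)*(-8)^2
= 4 - 2112
= -2108

-2108


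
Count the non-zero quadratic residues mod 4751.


For prime p, the number of non-zero quadratic residues is (p-1)/2.
= (4751-1)/2
= 2375

2375


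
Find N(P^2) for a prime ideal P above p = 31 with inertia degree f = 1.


N(P^a) = p^(a*f)
= 31^(2*1)
= 31^2
= 961

961


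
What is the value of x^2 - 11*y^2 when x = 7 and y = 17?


x^2 - d*y^2
= 7^2 - 11*17^2
= 49 - 3179
= -3130

-3130


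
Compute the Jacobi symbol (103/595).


Compute (103/595) via quadratic reciprocity:
  reciprocity: (103/595) -> -(595/103)
  reduce: (80/103)
  pull out 2: (2/103) = +1  (since 103 mod 8 = 7)
  pull out 2: (2/103) = +1  (since 103 mod 8 = 7)
  pull out 2: (2/103) = +1  (since 103 mod 8 = 7)
  pull out 2: (2/103) = +1  (since 103 mod 8 = 7)
  reciprocity: (5/103) -> +(103/5)
  reduce: (3/5)
  reciprocity: (3/5) -> +(5/3)
  reduce: (2/3)
  pull out 2: (2/3) = -1  (since 3 mod 8 = 3)
  (1/3) = 1
Product of signs = 1

1


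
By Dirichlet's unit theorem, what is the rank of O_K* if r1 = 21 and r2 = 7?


By Dirichlet's unit theorem:
rank = r1 + r2 - 1
= 21 + 7 - 1
= 27

27


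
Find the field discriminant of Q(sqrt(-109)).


For K = Q(sqrt(d)) with d squarefree: disc(K) = d if d = 1 mod 4, and disc(K) = 4d if d = 2 or 3 mod 4.
Here d = -109, and d mod 4 = 3.
d = 3 mod 4, not 1 (O_K = Z[sqrt(d)]), so disc(K) = 4d = 4 * (-109) = -436

-436


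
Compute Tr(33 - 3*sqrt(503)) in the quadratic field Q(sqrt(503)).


Tr(a + b*sqrt(d)) = (a + b*sqrt(d)) + (a - b*sqrt(d)) = 2a
= 2 * (33)
= 66

66


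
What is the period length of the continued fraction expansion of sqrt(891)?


Run the CF algorithm for sqrt(891).
a_0 = floor(sqrt(891)) = 29; set m_0=0, q_0=1.
Recurrence: m' = q*a - m,  q' = (d - m'^2)/q,  a' = floor((a_0 + m')/q').
  step 1: m=29, q=50, a=1
  step 2: m=21, q=9, a=5
  step 3: m=24, q=35, a=1
  step 4: m=11, q=22, a=1
  step 5: m=11, q=35, a=1
  step 6: m=24, q=9, a=5
  step 7: m=21, q=50, a=1
  step 8: m=29, q=1, a=58
a_8 = 2*a_0 = 58, so the period closes here.
sqrt(891) = [29; 1, 5, 1, 1, 1, 5, 1, 58]
Period length = 8

8


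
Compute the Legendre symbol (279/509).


p = 509 is prime, so compute (279/509) with the reciprocity algorithm (Jacobi-symbol steps: pull out 2s via (2/n), flip via reciprocity, reduce):
  reciprocity: (279/509) -> +(509/279)
  reduce: (230/279)
  pull out 2: (2/279) = +1  (since 279 mod 8 = 7)
  reciprocity: (115/279) -> -(279/115)
  reduce: (49/115)
  reciprocity: (49/115) -> +(115/49)
  reduce: (17/49)
  reciprocity: (17/49) -> +(49/17)
  reduce: (15/17)
  reciprocity: (15/17) -> +(17/15)
  reduce: (2/15)
  pull out 2: (2/15) = +1  (since 15 mod 8 = 7)
  (1/15) = 1
Product of signs = -1
(279/509) = -1

-1


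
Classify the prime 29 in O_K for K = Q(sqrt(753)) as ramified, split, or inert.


K = Q(sqrt(753)). Since d mod 4 = 1, disc(K) = 753.
Check p | disc: 753 mod 29 = 28.
p does not divide disc. Compute Legendre symbol (d/p):
28^((29-1)/2) mod 29 = 1
(d/p) = 1, so p splits: (p) = P*P' with e=1, f=1, g=2.
Therefore p is split.

split


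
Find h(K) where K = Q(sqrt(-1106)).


K = Q(sqrt(-1106)). d mod 4 = 2, so D = disc(K) = 4d = -4424
h(K) equals the number of primitive reduced positive-definite forms (a, b, c) = a*x^2 + b*x*y + c*y^2 with b^2 - 4ac = D,
where reduced means |b| <= a <= c, with b >= 0 whenever |b| = a or a = c, and primitive means gcd(a, b, c) = 1.
Reduced forces 3a^2 <= |D| = 4424, so 1 <= a <= 38; b must have the parity of D, and c = (b^2 - D)/(4a) must be an integer >= a.
Enumerate a = 1..38, b in [-a, a]:
  a=1: (1, 0, 1106)  [1]
  a=2: (2, 0, 553)  [1]
  a=3: (3, -2, 369), (3, 2, 369)  [2]
  a=4: none
  a=5: (5, -4, 222), (5, 4, 222)  [2]
  a=6: (6, -4, 185), (6, 4, 185)  [2]
  a=7: (7, 0, 158)  [1]
  a=8: none
  a=9: (9, -2, 123), (9, 2, 123)  [2]
  a=10: (10, -4, 111), (10, 4, 111)  [2]
  a=11: (11, -8, 102), (11, 8, 102)  [2]
  a=12: none
  a=13: (13, -10, 87), (13, 10, 87)  [2]
  a=14: (14, 0, 79)  [1]
  a=15: (15, -14, 77), (15, -4, 74), (15, 4, 74), (15, 14, 77)  [4]
  a=16: none
  a=17: (17, -8, 66), (17, 8, 66)  [2]
  a=18: (18, -16, 65), (18, 16, 65)  [2]
  a=19..20: none
  a=21: (21, -14, 55), (21, 14, 55)  [2]
  a=22: (22, -8, 51), (22, 8, 51)  [2]
  a=23..24: none
  a=25: (25, -24, 50), (25, 24, 50)  [2]
  a=26: (26, -16, 45), (26, 16, 45)  [2]
  a=27: (27, -2, 41), (27, 2, 41)  [2]
  a=28: none
  a=29: (29, -10, 39), (29, 10, 39)  [2]
  a=30: (30, -16, 39), (30, -4, 37), (30, 4, 37), (30, 16, 39)  [4]
  a=31: (31, -28, 42), (31, 28, 42)  [2]
  a=32: none
  a=33: (33, -14, 35), (33, -8, 34), (33, 8, 34), (33, 14, 35)  [4]
  a=34..38: none
Total reduced forms: 1 + 1 + 2 + 2 + 2 + 1 + 2 + 2 + 2 + 2 + 1 + 4 + 2 + 2 + 2 + 2 + 2 + 2 + 2 + 2 + 4 + 2 + 4 = 48
h = 48

48


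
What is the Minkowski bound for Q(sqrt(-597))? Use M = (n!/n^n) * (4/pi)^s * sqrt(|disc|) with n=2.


d = -597, d mod 4 = 3, so disc(K) = 4d = -2388; |disc(K)| = 2388
Imaginary quadratic field, so n = 2, s = r2 = 1, r1 = 0
M = (n!/n^n) * (4/pi)^s * sqrt(|disc(K)|) = (2!/2^2) * (4/pi)^1 * sqrt(2388)
= 0.5 * 1.273240 * 48.867167
= 31.1098

31.1098


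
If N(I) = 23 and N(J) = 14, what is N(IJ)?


N(IJ) = N(I) * N(J)
= 23 * 14
= 322

322


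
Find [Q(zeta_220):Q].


The degree equals Euler's totient phi(220).
220 = 2^2 * 5 * 11
phi(220) = 80

80


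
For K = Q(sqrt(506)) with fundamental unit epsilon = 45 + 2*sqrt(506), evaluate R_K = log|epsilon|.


epsilon = 45 + 2*sqrt(506)
= 89.9889
R = ln(89.9889)
= 4.4997

4.4997


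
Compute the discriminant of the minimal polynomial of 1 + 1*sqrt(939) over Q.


The element 1 + 1*sqrt(939) has minimal polynomial:
x^2 - 2*x - 938
Discriminant = (-2)^2 - 4*(-938)
= 4 + 3752
= 3756

3756


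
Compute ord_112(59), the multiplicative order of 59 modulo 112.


We want ord_112(59), the smallest k >= 1 with 59^k = 1 mod 112.
n = 112 = 2^4 * 7, phi(112) = 48; the order divides phi(n).
Divisors of 48: 1, 2, 3, 4, 6, 8, 12, 16, 24, 48
Repeated squaring mod 112: 59^1 = 59, 59^2 = 9, 59^4 = 81, 59^8 = 65, 59^16 = 81, 59^32 = 65
Test divisors in increasing order:
  k=1: 59^1 = 59 mod 112
  k=2: 59^2 = 9 mod 112
  k=3: 59^3 = 9 * 59 = 83 mod 112
  k=4: 59^4 = 81 mod 112
  k=6: 59^6 = 81 * 9 = 57 mod 112
  k=8: 59^8 = 65 mod 112
  k=12: 59^12 = 65 * 81 = 1 mod 112  <- first divisor giving 1
Order = 12

12


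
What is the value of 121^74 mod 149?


p = 149 is prime and the exponent is (p-1)/2 = 74, so by Euler's criterion 121^74 = (121/149) = +1 or -1 mod 149.
Compute by square-and-multiply:
  74 = 64 + 8 + 2 (binary 1001010)
  Repeated squaring mod 149: 121^1 = 121, 121^2 = 39, 121^4 = 31, 121^8 = 67, 121^16 = 19, 121^32 = 63, 121^64 = 95
  121^74 = 121^64 * 121^8 * 121^2 = 95 * 67 * 39 mod 149
    95 * 67 = 6365 = 107 mod 149
    107 * 39 = 4173 = 1 mod 149
  121^74 = 1 mod 149
Result 1: 121 is a quadratic residue mod 149.
121^74 mod 149 = 1

1


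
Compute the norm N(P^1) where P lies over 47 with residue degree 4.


N(P^a) = p^(a*f)
= 47^(1*4)
= 47^4
= 4879681

4879681


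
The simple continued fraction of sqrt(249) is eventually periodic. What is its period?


Run the CF algorithm for sqrt(249).
a_0 = floor(sqrt(249)) = 15; set m_0=0, q_0=1.
Recurrence: m' = q*a - m,  q' = (d - m'^2)/q,  a' = floor((a_0 + m')/q').
  step 1: m=15, q=24, a=1
  step 2: m=9, q=7, a=3
  step 3: m=12, q=15, a=1
  step 4: m=3, q=16, a=1
  step 5: m=13, q=5, a=5
  step 6: m=12, q=21, a=1
  step 7: m=9, q=8, a=3
  step 8: m=15, q=3, a=10
  step 9: m=15, q=8, a=3
  step 10: m=9, q=21, a=1
  step 11: m=12, q=5, a=5
  step 12: m=13, q=16, a=1
  step 13: m=3, q=15, a=1
  step 14: m=12, q=7, a=3
  step 15: m=9, q=24, a=1
  step 16: m=15, q=1, a=30
a_16 = 2*a_0 = 30, so the period closes here.
sqrt(249) = [15; 1, 3, 1, 1, 5, 1, 3, 10, 3, 1, 5, 1, 1, 3, 1, 30]
Period length = 16

16


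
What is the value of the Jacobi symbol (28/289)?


Compute (28/289) via quadratic reciprocity:
  pull out 2: (2/289) = +1  (since 289 mod 8 = 1)
  pull out 2: (2/289) = +1  (since 289 mod 8 = 1)
  reciprocity: (7/289) -> +(289/7)
  reduce: (2/7)
  pull out 2: (2/7) = +1  (since 7 mod 8 = 7)
  (1/7) = 1
Product of signs = 1

1


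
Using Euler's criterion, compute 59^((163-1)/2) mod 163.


p = 163 is prime and the exponent is (p-1)/2 = 81, so by Euler's criterion 59^81 = (59/163) = +1 or -1 mod 163.
Compute by square-and-multiply:
  81 = 64 + 16 + 1 (binary 1010001)
  Repeated squaring mod 163: 59^1 = 59, 59^2 = 58, 59^4 = 104, 59^8 = 58, 59^16 = 104, 59^32 = 58, 59^64 = 104
  59^81 = 59^64 * 59^16 * 59^1 = 104 * 104 * 59 mod 163
    104 * 104 = 10816 = 58 mod 163
    58 * 59 = 3422 = 162 mod 163
  59^81 = 162 mod 163
Result 162 = p - 1 = -1 mod 163: 59 is a quadratic non-residue mod 163. As a residue in [0, p-1] the value is 162.
59^81 mod 163 = 162

162


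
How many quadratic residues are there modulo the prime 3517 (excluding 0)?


For prime p, the number of non-zero quadratic residues is (p-1)/2.
= (3517-1)/2
= 1758

1758


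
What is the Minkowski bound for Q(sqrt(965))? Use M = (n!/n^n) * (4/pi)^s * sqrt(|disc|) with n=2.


d = 965, d mod 4 = 1, so disc(K) = d = 965; |disc(K)| = 965
Real quadratic field, so n = 2, s = r2 = 0, r1 = 2
M = (n!/n^n) * (4/pi)^s * sqrt(|disc(K)|) = (2!/2^2) * (4/pi)^0 * sqrt(965)
= 0.5 * 1.000000 * 31.064449
= 15.5322

15.5322


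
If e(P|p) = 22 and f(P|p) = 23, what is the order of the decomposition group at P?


|D_P| = e * f
= 22 * 23
= 506

506


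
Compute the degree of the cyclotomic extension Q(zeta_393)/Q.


The degree equals Euler's totient phi(393).
393 = 3 * 131
phi(393) = 260

260


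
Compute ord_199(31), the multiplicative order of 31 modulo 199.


We want ord_199(31), the smallest k >= 1 with 31^k = 1 mod 199.
n = 199 = 199, phi(199) = 198; the order divides phi(n).
Divisors of 198: 1, 2, 3, 6, 9, 11, 18, 22, 33, 66, 99, 198
Repeated squaring mod 199: 31^1 = 31, 31^2 = 165, 31^4 = 161, 31^8 = 51, 31^16 = 14, 31^32 = 196, 31^64 = 9, 31^128 = 81
Test divisors in increasing order:
  k=1: 31^1 = 31 mod 199
  k=2: 31^2 = 165 mod 199
  k=3: 31^3 = 165 * 31 = 140 mod 199
  k=6: 31^6 = 161 * 165 = 98 mod 199
  k=9: 31^9 = 51 * 31 = 188 mod 199
  k=11: 31^11 = 51 * 165 * 31 = 175 mod 199
  k=18: 31^18 = 14 * 165 = 121 mod 199
  k=22: 31^22 = 14 * 161 * 165 = 178 mod 199
  k=33: 31^33 = 196 * 31 = 106 mod 199
  k=66: 31^66 = 9 * 165 = 92 mod 199
  k=99: 31^99 = 9 * 196 * 165 * 31 = 1 mod 199  <- first divisor giving 1
Order = 99

99


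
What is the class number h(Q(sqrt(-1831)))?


K = Q(sqrt(-1831)). d mod 4 = 1, so D = disc(K) = d = -1831
h(K) equals the number of primitive reduced positive-definite forms (a, b, c) = a*x^2 + b*x*y + c*y^2 with b^2 - 4ac = D,
where reduced means |b| <= a <= c, with b >= 0 whenever |b| = a or a = c, and primitive means gcd(a, b, c) = 1.
Reduced forces 3a^2 <= |D| = 1831, so 1 <= a <= 24; b must have the parity of D, and c = (b^2 - D)/(4a) must be an integer >= a.
Enumerate a = 1..24, b in [-a, a]:
  a=1: (1, 1, 458)  [1]
  a=2: (2, -1, 229), (2, 1, 229)  [2]
  a=3: none
  a=4: (4, -3, 115), (4, 3, 115)  [2]
  a=5: (5, -3, 92), (5, 3, 92)  [2]
  a=6..7: none
  a=8: (8, -5, 58), (8, 5, 58)  [2]
  a=9: none
  a=10: (10, -7, 47), (10, -3, 46), (10, 3, 46), (10, 7, 47)  [4]
  a=11..15: none
  a=16: (16, -5, 29), (16, 5, 29)  [2]
  a=17..19: none
  a=20: (20, -13, 25), (20, -3, 23), (20, 3, 23), (20, 13, 25)  [4]
  a=21..24: none
Total reduced forms: 1 + 2 + 2 + 2 + 2 + 4 + 2 + 4 = 19
h = 19

19


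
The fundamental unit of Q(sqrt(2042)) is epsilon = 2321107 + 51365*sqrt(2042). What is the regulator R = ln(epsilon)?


epsilon = 2321107 + 51365*sqrt(2042)
= 4.6422e+06
R = ln(4.6422e+06)
= 15.3507

15.3507


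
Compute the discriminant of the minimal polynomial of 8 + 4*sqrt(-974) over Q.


The element 8 + 4*sqrt(-974) has minimal polynomial:
x^2 - 16*x + 15648
Discriminant = (-16)^2 - 4*(15648)
= 256 - 62592
= -62336

-62336


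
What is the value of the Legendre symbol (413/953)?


p = 953 is prime, so compute (413/953) with the reciprocity algorithm (Jacobi-symbol steps: pull out 2s via (2/n), flip via reciprocity, reduce):
  reciprocity: (413/953) -> +(953/413)
  reduce: (127/413)
  reciprocity: (127/413) -> +(413/127)
  reduce: (32/127)
  pull out 2: (2/127) = +1  (since 127 mod 8 = 7)
  pull out 2: (2/127) = +1  (since 127 mod 8 = 7)
  pull out 2: (2/127) = +1  (since 127 mod 8 = 7)
  pull out 2: (2/127) = +1  (since 127 mod 8 = 7)
  pull out 2: (2/127) = +1  (since 127 mod 8 = 7)
  (1/127) = 1
Product of signs = 1
(413/953) = 1

1


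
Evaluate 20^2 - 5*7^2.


x^2 - d*y^2
= 20^2 - 5*7^2
= 400 - 245
= 155

155


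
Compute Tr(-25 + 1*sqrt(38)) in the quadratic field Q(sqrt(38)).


Tr(a + b*sqrt(d)) = (a + b*sqrt(d)) + (a - b*sqrt(d)) = 2a
= 2 * (-25)
= -50

-50


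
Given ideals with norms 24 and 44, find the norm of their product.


N(IJ) = N(I) * N(J)
= 24 * 44
= 1056

1056


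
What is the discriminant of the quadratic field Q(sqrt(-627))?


For K = Q(sqrt(d)) with d squarefree: disc(K) = d if d = 1 mod 4, and disc(K) = 4d if d = 2 or 3 mod 4.
Here d = -627, and d mod 4 = 1.
d = 1 mod 4 (O_K = Z[(1+sqrt(d))/2]), so disc(K) = d = -627

-627


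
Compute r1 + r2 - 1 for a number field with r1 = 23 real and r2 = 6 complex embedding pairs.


By Dirichlet's unit theorem:
rank = r1 + r2 - 1
= 23 + 6 - 1
= 28

28


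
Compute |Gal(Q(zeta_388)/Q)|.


|Gal(Q(zeta_388)/Q)| = phi(388)
= 192

192


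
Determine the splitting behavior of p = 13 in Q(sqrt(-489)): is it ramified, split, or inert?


K = Q(sqrt(-489)). Since d mod 4 = 3, disc(K) = -1956.
Check p | disc: -1956 mod 13 = 7.
p does not divide disc. Compute Legendre symbol (d/p):
5^((13-1)/2) mod 13 = -1
(d/p) = -1, so p is inert: (p) stays prime with e=1, f=2, g=1.
Therefore p is inert.

inert


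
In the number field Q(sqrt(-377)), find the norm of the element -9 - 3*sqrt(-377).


N(a + b*sqrt(d)) = a^2 - d*b^2
= (-9)^2 - (-377)*(-3)^2
= 81 + 3393
= 3474

3474


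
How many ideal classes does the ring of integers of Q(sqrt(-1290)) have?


K = Q(sqrt(-1290)). d mod 4 = 2, so D = disc(K) = 4d = -5160
h(K) equals the number of primitive reduced positive-definite forms (a, b, c) = a*x^2 + b*x*y + c*y^2 with b^2 - 4ac = D,
where reduced means |b| <= a <= c, with b >= 0 whenever |b| = a or a = c, and primitive means gcd(a, b, c) = 1.
Reduced forces 3a^2 <= |D| = 5160, so 1 <= a <= 41; b must have the parity of D, and c = (b^2 - D)/(4a) must be an integer >= a.
Enumerate a = 1..41, b in [-a, a]:
  a=1: (1, 0, 1290)  [1]
  a=2: (2, 0, 645)  [1]
  a=3: (3, 0, 430)  [1]
  a=4: none
  a=5: (5, 0, 258)  [1]
  a=6: (6, 0, 215)  [1]
  a=7..9: none
  a=10: (10, 0, 129)  [1]
  a=11..12: none
  a=13: (13, -12, 102), (13, 12, 102)  [2]
  a=14: none
  a=15: (15, 0, 86)  [1]
  a=16: none
  a=17: (17, -12, 78), (17, 12, 78)  [2]
  a=18..25: none
  a=26: (26, -12, 51), (26, 12, 51)  [2]
  a=27..29: none
  a=30: (30, 0, 43)  [1]
  a=31..33: none
  a=34: (34, -12, 39), (34, 12, 39)  [2]
  a=35..41: none
Total reduced forms: 1 + 1 + 1 + 1 + 1 + 1 + 2 + 1 + 2 + 2 + 1 + 2 = 16
h = 16

16


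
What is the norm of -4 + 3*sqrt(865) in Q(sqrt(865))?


N(a + b*sqrt(d)) = a^2 - d*b^2
= (-4)^2 - (865)*(3)^2
= 16 - 7785
= -7769

-7769


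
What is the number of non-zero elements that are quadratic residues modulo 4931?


For prime p, the number of non-zero quadratic residues is (p-1)/2.
= (4931-1)/2
= 2465

2465


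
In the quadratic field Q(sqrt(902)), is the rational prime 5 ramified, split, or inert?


K = Q(sqrt(902)). Since d mod 4 = 2, disc(K) = 3608.
Check p | disc: 3608 mod 5 = 3.
p does not divide disc. Compute Legendre symbol (d/p):
2^((5-1)/2) mod 5 = -1
(d/p) = -1, so p is inert: (p) stays prime with e=1, f=2, g=1.
Therefore p is inert.

inert


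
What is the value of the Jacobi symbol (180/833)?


Compute (180/833) via quadratic reciprocity:
  pull out 2: (2/833) = +1  (since 833 mod 8 = 1)
  pull out 2: (2/833) = +1  (since 833 mod 8 = 1)
  reciprocity: (45/833) -> +(833/45)
  reduce: (23/45)
  reciprocity: (23/45) -> +(45/23)
  reduce: (22/23)
  pull out 2: (2/23) = +1  (since 23 mod 8 = 7)
  reciprocity: (11/23) -> -(23/11)
  reduce: (1/11)
  (1/11) = 1
Product of signs = -1

-1


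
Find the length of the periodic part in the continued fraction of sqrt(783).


Run the CF algorithm for sqrt(783).
a_0 = floor(sqrt(783)) = 27; set m_0=0, q_0=1.
Recurrence: m' = q*a - m,  q' = (d - m'^2)/q,  a' = floor((a_0 + m')/q').
  step 1: m=27, q=54, a=1
  step 2: m=27, q=1, a=54
a_2 = 2*a_0 = 54, so the period closes here.
sqrt(783) = [27; 1, 54]
Period length = 2

2


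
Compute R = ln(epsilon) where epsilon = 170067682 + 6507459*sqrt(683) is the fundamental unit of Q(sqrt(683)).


epsilon = 170067682 + 6507459*sqrt(683)
= 3.4014e+08
R = ln(3.4014e+08)
= 19.6449

19.6449


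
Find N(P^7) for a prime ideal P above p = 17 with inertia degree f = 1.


N(P^a) = p^(a*f)
= 17^(7*1)
= 17^7
= 410338673

410338673


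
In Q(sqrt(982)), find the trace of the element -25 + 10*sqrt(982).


Tr(a + b*sqrt(d)) = (a + b*sqrt(d)) + (a - b*sqrt(d)) = 2a
= 2 * (-25)
= -50

-50


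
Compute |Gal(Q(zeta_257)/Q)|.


|Gal(Q(zeta_257)/Q)| = phi(257)
= 256

256


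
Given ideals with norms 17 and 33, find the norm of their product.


N(IJ) = N(I) * N(J)
= 17 * 33
= 561

561


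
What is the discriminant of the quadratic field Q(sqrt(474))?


For K = Q(sqrt(d)) with d squarefree: disc(K) = d if d = 1 mod 4, and disc(K) = 4d if d = 2 or 3 mod 4.
Here d = 474, and d mod 4 = 2.
d = 2 mod 4, not 1 (O_K = Z[sqrt(d)]), so disc(K) = 4d = 4 * (474) = 1896

1896


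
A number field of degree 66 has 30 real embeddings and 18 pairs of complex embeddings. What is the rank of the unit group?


By Dirichlet's unit theorem:
rank = r1 + r2 - 1
= 30 + 18 - 1
= 47

47


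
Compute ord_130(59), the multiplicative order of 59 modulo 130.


We want ord_130(59), the smallest k >= 1 with 59^k = 1 mod 130.
n = 130 = 2 * 5 * 13, phi(130) = 48; the order divides phi(n).
Divisors of 48: 1, 2, 3, 4, 6, 8, 12, 16, 24, 48
Repeated squaring mod 130: 59^1 = 59, 59^2 = 101, 59^4 = 61, 59^8 = 81, 59^16 = 61, 59^32 = 81
Test divisors in increasing order:
  k=1: 59^1 = 59 mod 130
  k=2: 59^2 = 101 mod 130
  k=3: 59^3 = 101 * 59 = 109 mod 130
  k=4: 59^4 = 61 mod 130
  k=6: 59^6 = 61 * 101 = 51 mod 130
  k=8: 59^8 = 81 mod 130
  k=12: 59^12 = 81 * 61 = 1 mod 130  <- first divisor giving 1
Order = 12

12


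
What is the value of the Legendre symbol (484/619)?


p = 619 is prime, so compute (484/619) with the reciprocity algorithm (Jacobi-symbol steps: pull out 2s via (2/n), flip via reciprocity, reduce):
  pull out 2: (2/619) = -1  (since 619 mod 8 = 3)
  pull out 2: (2/619) = -1  (since 619 mod 8 = 3)
  reciprocity: (121/619) -> +(619/121)
  reduce: (14/121)
  pull out 2: (2/121) = +1  (since 121 mod 8 = 1)
  reciprocity: (7/121) -> +(121/7)
  reduce: (2/7)
  pull out 2: (2/7) = +1  (since 7 mod 8 = 7)
  (1/7) = 1
Product of signs = 1
(484/619) = 1

1


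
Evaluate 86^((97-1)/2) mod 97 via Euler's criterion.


p = 97 is prime and the exponent is (p-1)/2 = 48, so by Euler's criterion 86^48 = (86/97) = +1 or -1 mod 97.
Compute by square-and-multiply:
  48 = 32 + 16 (binary 110000)
  Repeated squaring mod 97: 86^1 = 86, 86^2 = 24, 86^4 = 91, 86^8 = 36, 86^16 = 35, 86^32 = 61
  86^48 = 86^32 * 86^16 = 61 * 35 mod 97
    61 * 35 = 2135 = 1 mod 97
  86^48 = 1 mod 97
Result 1: 86 is a quadratic residue mod 97.
86^48 mod 97 = 1

1


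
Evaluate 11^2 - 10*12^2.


x^2 - d*y^2
= 11^2 - 10*12^2
= 121 - 1440
= -1319

-1319


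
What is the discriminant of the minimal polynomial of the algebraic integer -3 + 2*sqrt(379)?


The element -3 + 2*sqrt(379) has minimal polynomial:
x^2 + 6*x - 1507
Discriminant = (6)^2 - 4*(-1507)
= 36 + 6028
= 6064

6064


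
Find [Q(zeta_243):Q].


The degree equals Euler's totient phi(243).
243 = 3^5
phi(243) = 162

162


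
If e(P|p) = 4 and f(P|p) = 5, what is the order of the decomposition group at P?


|D_P| = e * f
= 4 * 5
= 20

20


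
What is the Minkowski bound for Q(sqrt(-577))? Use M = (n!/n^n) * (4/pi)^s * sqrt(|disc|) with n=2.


d = -577, d mod 4 = 3, so disc(K) = 4d = -2308; |disc(K)| = 2308
Imaginary quadratic field, so n = 2, s = r2 = 1, r1 = 0
M = (n!/n^n) * (4/pi)^s * sqrt(|disc(K)|) = (2!/2^2) * (4/pi)^1 * sqrt(2308)
= 0.5 * 1.273240 * 48.041649
= 30.5843

30.5843


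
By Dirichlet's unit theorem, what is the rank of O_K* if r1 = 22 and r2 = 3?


By Dirichlet's unit theorem:
rank = r1 + r2 - 1
= 22 + 3 - 1
= 24

24


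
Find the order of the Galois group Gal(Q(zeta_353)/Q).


|Gal(Q(zeta_353)/Q)| = phi(353)
= 352

352


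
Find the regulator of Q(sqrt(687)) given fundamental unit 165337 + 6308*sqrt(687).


epsilon = 165337 + 6308*sqrt(687)
= 330674.0000
R = ln(330674.0000)
= 12.7089

12.7089


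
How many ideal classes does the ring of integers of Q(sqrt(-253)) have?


K = Q(sqrt(-253)). d mod 4 = 3, so D = disc(K) = 4d = -1012
h(K) equals the number of primitive reduced positive-definite forms (a, b, c) = a*x^2 + b*x*y + c*y^2 with b^2 - 4ac = D,
where reduced means |b| <= a <= c, with b >= 0 whenever |b| = a or a = c, and primitive means gcd(a, b, c) = 1.
Reduced forces 3a^2 <= |D| = 1012, so 1 <= a <= 18; b must have the parity of D, and c = (b^2 - D)/(4a) must be an integer >= a.
Enumerate a = 1..18, b in [-a, a]:
  a=1: (1, 0, 253)  [1]
  a=2: (2, 2, 127)  [1]
  a=3..10: none
  a=11: (11, 0, 23)  [1]
  a=12..16: none
  a=17: (17, 12, 17)  [1]
  a=18: none
Total reduced forms: 1 + 1 + 1 + 1 = 4
h = 4

4


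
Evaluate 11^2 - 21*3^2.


x^2 - d*y^2
= 11^2 - 21*3^2
= 121 - 189
= -68

-68


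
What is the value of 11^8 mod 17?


p = 17 is prime and the exponent is (p-1)/2 = 8, so by Euler's criterion 11^8 = (11/17) = +1 or -1 mod 17.
Compute by square-and-multiply:
  8 = 8 (binary 1000)
  Repeated squaring mod 17: 11^1 = 11, 11^2 = 2, 11^4 = 4, 11^8 = 16
  11^8 = 16 mod 17
Result 16 = p - 1 = -1 mod 17: 11 is a quadratic non-residue mod 17. As a residue in [0, p-1] the value is 16.
11^8 mod 17 = 16

16


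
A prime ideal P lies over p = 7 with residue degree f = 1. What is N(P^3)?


N(P^a) = p^(a*f)
= 7^(3*1)
= 7^3
= 343

343


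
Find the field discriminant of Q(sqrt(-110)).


For K = Q(sqrt(d)) with d squarefree: disc(K) = d if d = 1 mod 4, and disc(K) = 4d if d = 2 or 3 mod 4.
Here d = -110, and d mod 4 = 2.
d = 2 mod 4, not 1 (O_K = Z[sqrt(d)]), so disc(K) = 4d = 4 * (-110) = -440

-440


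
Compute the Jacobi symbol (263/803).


Compute (263/803) via quadratic reciprocity:
  reciprocity: (263/803) -> -(803/263)
  reduce: (14/263)
  pull out 2: (2/263) = +1  (since 263 mod 8 = 7)
  reciprocity: (7/263) -> -(263/7)
  reduce: (4/7)
  pull out 2: (2/7) = +1  (since 7 mod 8 = 7)
  pull out 2: (2/7) = +1  (since 7 mod 8 = 7)
  (1/7) = 1
Product of signs = 1

1


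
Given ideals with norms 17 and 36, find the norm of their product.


N(IJ) = N(I) * N(J)
= 17 * 36
= 612

612


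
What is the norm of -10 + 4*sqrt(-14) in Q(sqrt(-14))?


N(a + b*sqrt(d)) = a^2 - d*b^2
= (-10)^2 - (-14)*(4)^2
= 100 + 224
= 324

324


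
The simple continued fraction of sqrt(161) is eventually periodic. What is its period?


Run the CF algorithm for sqrt(161).
a_0 = floor(sqrt(161)) = 12; set m_0=0, q_0=1.
Recurrence: m' = q*a - m,  q' = (d - m'^2)/q,  a' = floor((a_0 + m')/q').
  step 1: m=12, q=17, a=1
  step 2: m=5, q=8, a=2
  step 3: m=11, q=5, a=4
  step 4: m=9, q=16, a=1
  step 5: m=7, q=7, a=2
  step 6: m=7, q=16, a=1
  step 7: m=9, q=5, a=4
  step 8: m=11, q=8, a=2
  step 9: m=5, q=17, a=1
  step 10: m=12, q=1, a=24
a_10 = 2*a_0 = 24, so the period closes here.
sqrt(161) = [12; 1, 2, 4, 1, 2, 1, 4, 2, 1, 24]
Period length = 10

10


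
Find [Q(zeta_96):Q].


The degree equals Euler's totient phi(96).
96 = 2^5 * 3
phi(96) = 32

32


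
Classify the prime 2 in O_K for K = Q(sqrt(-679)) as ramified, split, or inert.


K = Q(sqrt(-679)). Since d mod 4 = 1, disc(K) = -679.
Check p | disc: -679 mod 2 = 1.
p=2 does not divide disc (d is 1 mod 4). 2 splits iff d = 1 mod 8.
d mod 8 = 1, so (d/2) = 1.
(d/p) = 1, so p splits: (p) = P*P' with e=1, f=1, g=2.
Therefore p is split.

split


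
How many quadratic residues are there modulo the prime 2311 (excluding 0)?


For prime p, the number of non-zero quadratic residues is (p-1)/2.
= (2311-1)/2
= 1155

1155


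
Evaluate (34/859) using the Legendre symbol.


p = 859 is prime, so compute (34/859) with the reciprocity algorithm (Jacobi-symbol steps: pull out 2s via (2/n), flip via reciprocity, reduce):
  pull out 2: (2/859) = -1  (since 859 mod 8 = 3)
  reciprocity: (17/859) -> +(859/17)
  reduce: (9/17)
  reciprocity: (9/17) -> +(17/9)
  reduce: (8/9)
  pull out 2: (2/9) = +1  (since 9 mod 8 = 1)
  pull out 2: (2/9) = +1  (since 9 mod 8 = 1)
  pull out 2: (2/9) = +1  (since 9 mod 8 = 1)
  (1/9) = 1
Product of signs = -1
(34/859) = -1

-1


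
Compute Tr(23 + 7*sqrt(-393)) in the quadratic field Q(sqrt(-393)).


Tr(a + b*sqrt(d)) = (a + b*sqrt(d)) + (a - b*sqrt(d)) = 2a
= 2 * (23)
= 46

46


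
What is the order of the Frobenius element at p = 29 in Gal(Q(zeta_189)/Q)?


The Frobenius at p in Gal(Q(zeta_n)/Q) = (Z/nZ)* is the class of p, so its order is ord_189(29), the smallest k >= 1 with 29^k = 1 mod 189.
n = 189 = 3^3 * 7, phi(189) = 108; the order divides phi(n).
Divisors of 108: 1, 2, 3, 4, 6, 9, 12, 18, 27, 36, 54, 108
Repeated squaring mod 189: 29^1 = 29, 29^2 = 85, 29^4 = 43, 29^8 = 148, 29^16 = 169, 29^32 = 22, 29^64 = 106
Test divisors in increasing order:
  k=1: 29^1 = 29 mod 189
  k=2: 29^2 = 85 mod 189
  k=3: 29^3 = 85 * 29 = 8 mod 189
  k=4: 29^4 = 43 mod 189
  k=6: 29^6 = 43 * 85 = 64 mod 189
  k=9: 29^9 = 148 * 29 = 134 mod 189
  k=12: 29^12 = 148 * 43 = 127 mod 189
  k=18: 29^18 = 169 * 85 = 1 mod 189  <- first divisor giving 1
Order = 18

18


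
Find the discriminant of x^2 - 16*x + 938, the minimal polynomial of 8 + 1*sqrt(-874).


The element 8 + 1*sqrt(-874) has minimal polynomial:
x^2 - 16*x + 938
Discriminant = (-16)^2 - 4*(938)
= 256 - 3752
= -3496

-3496


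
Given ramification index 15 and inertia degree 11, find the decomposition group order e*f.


|D_P| = e * f
= 15 * 11
= 165

165


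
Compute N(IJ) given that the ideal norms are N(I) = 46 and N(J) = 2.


N(IJ) = N(I) * N(J)
= 46 * 2
= 92

92


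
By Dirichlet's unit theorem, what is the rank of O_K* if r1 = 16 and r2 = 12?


By Dirichlet's unit theorem:
rank = r1 + r2 - 1
= 16 + 12 - 1
= 27

27


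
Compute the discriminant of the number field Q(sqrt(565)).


For K = Q(sqrt(d)) with d squarefree: disc(K) = d if d = 1 mod 4, and disc(K) = 4d if d = 2 or 3 mod 4.
Here d = 565, and d mod 4 = 1.
d = 1 mod 4 (O_K = Z[(1+sqrt(d))/2]), so disc(K) = d = 565

565


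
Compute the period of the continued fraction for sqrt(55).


Run the CF algorithm for sqrt(55).
a_0 = floor(sqrt(55)) = 7; set m_0=0, q_0=1.
Recurrence: m' = q*a - m,  q' = (d - m'^2)/q,  a' = floor((a_0 + m')/q').
  step 1: m=7, q=6, a=2
  step 2: m=5, q=5, a=2
  step 3: m=5, q=6, a=2
  step 4: m=7, q=1, a=14
a_4 = 2*a_0 = 14, so the period closes here.
sqrt(55) = [7; 2, 2, 2, 14]
Period length = 4

4


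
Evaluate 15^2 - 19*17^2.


x^2 - d*y^2
= 15^2 - 19*17^2
= 225 - 5491
= -5266

-5266


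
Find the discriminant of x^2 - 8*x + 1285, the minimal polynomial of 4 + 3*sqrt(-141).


The element 4 + 3*sqrt(-141) has minimal polynomial:
x^2 - 8*x + 1285
Discriminant = (-8)^2 - 4*(1285)
= 64 - 5140
= -5076

-5076


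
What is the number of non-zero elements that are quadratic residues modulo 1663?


For prime p, the number of non-zero quadratic residues is (p-1)/2.
= (1663-1)/2
= 831

831


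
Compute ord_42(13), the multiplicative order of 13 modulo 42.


We want ord_42(13), the smallest k >= 1 with 13^k = 1 mod 42.
n = 42 = 2 * 3 * 7, phi(42) = 12; the order divides phi(n).
Divisors of 12: 1, 2, 3, 4, 6, 12
Repeated squaring mod 42: 13^1 = 13, 13^2 = 1, 13^4 = 1, 13^8 = 1
Test divisors in increasing order:
  k=1: 13^1 = 13 mod 42
  k=2: 13^2 = 1 mod 42  <- first divisor giving 1
Order = 2

2


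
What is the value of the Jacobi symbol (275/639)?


Compute (275/639) via quadratic reciprocity:
  reciprocity: (275/639) -> -(639/275)
  reduce: (89/275)
  reciprocity: (89/275) -> +(275/89)
  reduce: (8/89)
  pull out 2: (2/89) = +1  (since 89 mod 8 = 1)
  pull out 2: (2/89) = +1  (since 89 mod 8 = 1)
  pull out 2: (2/89) = +1  (since 89 mod 8 = 1)
  (1/89) = 1
Product of signs = -1

-1


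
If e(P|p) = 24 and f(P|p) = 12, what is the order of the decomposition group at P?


|D_P| = e * f
= 24 * 12
= 288

288


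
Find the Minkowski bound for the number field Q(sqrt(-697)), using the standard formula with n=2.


d = -697, d mod 4 = 3, so disc(K) = 4d = -2788; |disc(K)| = 2788
Imaginary quadratic field, so n = 2, s = r2 = 1, r1 = 0
M = (n!/n^n) * (4/pi)^s * sqrt(|disc(K)|) = (2!/2^2) * (4/pi)^1 * sqrt(2788)
= 0.5 * 1.273240 * 52.801515
= 33.6145

33.6145


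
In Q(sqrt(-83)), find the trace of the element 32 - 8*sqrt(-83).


Tr(a + b*sqrt(d)) = (a + b*sqrt(d)) + (a - b*sqrt(d)) = 2a
= 2 * (32)
= 64

64


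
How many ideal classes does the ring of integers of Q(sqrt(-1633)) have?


K = Q(sqrt(-1633)). d mod 4 = 3, so D = disc(K) = 4d = -6532
h(K) equals the number of primitive reduced positive-definite forms (a, b, c) = a*x^2 + b*x*y + c*y^2 with b^2 - 4ac = D,
where reduced means |b| <= a <= c, with b >= 0 whenever |b| = a or a = c, and primitive means gcd(a, b, c) = 1.
Reduced forces 3a^2 <= |D| = 6532, so 1 <= a <= 46; b must have the parity of D, and c = (b^2 - D)/(4a) must be an integer >= a.
Enumerate a = 1..46, b in [-a, a]:
  a=1: (1, 0, 1633)  [1]
  a=2: (2, 2, 817)  [1]
  a=3..16: none
  a=17: (17, -8, 97), (17, 8, 97)  [2]
  a=18: none
  a=19: (19, -2, 86), (19, 2, 86)  [2]
  a=20..22: none
  a=23: (23, 0, 71)  [1]
  a=24..28: none
  a=29: (29, -14, 58), (29, 14, 58)  [2]
  a=30: none
  a=31: (31, -28, 59), (31, 28, 59)  [2]
  a=32..33: none
  a=34: (34, -26, 53), (34, 26, 53)  [2]
  a=35..37: none
  a=38: (38, -2, 43), (38, 2, 43)  [2]
  a=39..45: none
  a=46: (46, 46, 47)  [1]
Total reduced forms: 1 + 1 + 2 + 2 + 1 + 2 + 2 + 2 + 2 + 1 = 16
h = 16

16


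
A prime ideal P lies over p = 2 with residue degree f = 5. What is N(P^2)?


N(P^a) = p^(a*f)
= 2^(2*5)
= 2^10
= 1024

1024


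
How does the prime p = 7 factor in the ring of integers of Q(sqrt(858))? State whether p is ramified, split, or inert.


K = Q(sqrt(858)). Since d mod 4 = 2, disc(K) = 3432.
Check p | disc: 3432 mod 7 = 2.
p does not divide disc. Compute Legendre symbol (d/p):
4^((7-1)/2) mod 7 = 1
(d/p) = 1, so p splits: (p) = P*P' with e=1, f=1, g=2.
Therefore p is split.

split


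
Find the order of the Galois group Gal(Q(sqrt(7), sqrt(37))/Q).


The 2 square roots of distinct primes are multiplicatively independent over Q,
so [K:Q] = 2^2 and Gal(K/Q) is isomorphic to (Z/2Z)^2.
|Gal| = 2^2 = 4

4


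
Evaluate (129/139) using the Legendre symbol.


p = 139 is prime, so compute (129/139) with the reciprocity algorithm (Jacobi-symbol steps: pull out 2s via (2/n), flip via reciprocity, reduce):
  reciprocity: (129/139) -> +(139/129)
  reduce: (10/129)
  pull out 2: (2/129) = +1  (since 129 mod 8 = 1)
  reciprocity: (5/129) -> +(129/5)
  reduce: (4/5)
  pull out 2: (2/5) = -1  (since 5 mod 8 = 5)
  pull out 2: (2/5) = -1  (since 5 mod 8 = 5)
  (1/5) = 1
Product of signs = 1
(129/139) = 1

1


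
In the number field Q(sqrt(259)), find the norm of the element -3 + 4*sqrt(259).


N(a + b*sqrt(d)) = a^2 - d*b^2
= (-3)^2 - (259)*(4)^2
= 9 - 4144
= -4135

-4135


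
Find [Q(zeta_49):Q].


The degree equals Euler's totient phi(49).
49 = 7^2
phi(49) = 42

42


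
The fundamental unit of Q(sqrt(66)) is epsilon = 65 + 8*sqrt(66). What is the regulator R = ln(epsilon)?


epsilon = 65 + 8*sqrt(66)
= 129.9923
R = ln(129.9923)
= 4.8675

4.8675


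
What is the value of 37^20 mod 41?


p = 41 is prime and the exponent is (p-1)/2 = 20, so by Euler's criterion 37^20 = (37/41) = +1 or -1 mod 41.
Compute by square-and-multiply:
  20 = 16 + 4 (binary 10100)
  Repeated squaring mod 41: 37^1 = 37, 37^2 = 16, 37^4 = 10, 37^8 = 18, 37^16 = 37
  37^20 = 37^16 * 37^4 = 37 * 10 mod 41
    37 * 10 = 370 = 1 mod 41
  37^20 = 1 mod 41
Result 1: 37 is a quadratic residue mod 41.
37^20 mod 41 = 1

1


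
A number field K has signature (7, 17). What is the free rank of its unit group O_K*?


By Dirichlet's unit theorem:
rank = r1 + r2 - 1
= 7 + 17 - 1
= 23

23


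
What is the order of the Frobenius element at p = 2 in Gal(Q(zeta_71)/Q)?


The Frobenius at p in Gal(Q(zeta_n)/Q) = (Z/nZ)* is the class of p, so its order is ord_71(2), the smallest k >= 1 with 2^k = 1 mod 71.
n = 71 = 71, phi(71) = 70; the order divides phi(n).
Divisors of 70: 1, 2, 5, 7, 10, 14, 35, 70
Repeated squaring mod 71: 2^1 = 2, 2^2 = 4, 2^4 = 16, 2^8 = 43, 2^16 = 3, 2^32 = 9, 2^64 = 10
Test divisors in increasing order:
  k=1: 2^1 = 2 mod 71
  k=2: 2^2 = 4 mod 71
  k=5: 2^5 = 16 * 2 = 32 mod 71
  k=7: 2^7 = 16 * 4 * 2 = 57 mod 71
  k=10: 2^10 = 43 * 4 = 30 mod 71
  k=14: 2^14 = 43 * 16 * 4 = 54 mod 71
  k=35: 2^35 = 9 * 4 * 2 = 1 mod 71  <- first divisor giving 1
Order = 35

35


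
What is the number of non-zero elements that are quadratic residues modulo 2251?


For prime p, the number of non-zero quadratic residues is (p-1)/2.
= (2251-1)/2
= 1125

1125


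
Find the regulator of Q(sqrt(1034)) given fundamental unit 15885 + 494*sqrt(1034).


epsilon = 15885 + 494*sqrt(1034)
= 31770.0000
R = ln(31770.0000)
= 10.3663

10.3663


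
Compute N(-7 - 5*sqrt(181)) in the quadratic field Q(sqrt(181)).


N(a + b*sqrt(d)) = a^2 - d*b^2
= (-7)^2 - (181)*(-5)^2
= 49 - 4525
= -4476

-4476


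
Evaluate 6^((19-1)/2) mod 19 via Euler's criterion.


p = 19 is prime and the exponent is (p-1)/2 = 9, so by Euler's criterion 6^9 = (6/19) = +1 or -1 mod 19.
Compute by square-and-multiply:
  9 = 8 + 1 (binary 1001)
  Repeated squaring mod 19: 6^1 = 6, 6^2 = 17, 6^4 = 4, 6^8 = 16
  6^9 = 6^8 * 6^1 = 16 * 6 mod 19
    16 * 6 = 96 = 1 mod 19
  6^9 = 1 mod 19
Result 1: 6 is a quadratic residue mod 19.
6^9 mod 19 = 1

1


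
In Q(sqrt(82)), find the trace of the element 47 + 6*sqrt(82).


Tr(a + b*sqrt(d)) = (a + b*sqrt(d)) + (a - b*sqrt(d)) = 2a
= 2 * (47)
= 94

94


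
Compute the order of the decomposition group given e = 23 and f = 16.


|D_P| = e * f
= 23 * 16
= 368

368


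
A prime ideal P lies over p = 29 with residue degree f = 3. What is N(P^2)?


N(P^a) = p^(a*f)
= 29^(2*3)
= 29^6
= 594823321

594823321


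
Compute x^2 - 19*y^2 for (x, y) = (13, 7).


x^2 - d*y^2
= 13^2 - 19*7^2
= 169 - 931
= -762

-762


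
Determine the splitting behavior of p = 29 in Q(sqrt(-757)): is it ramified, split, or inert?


K = Q(sqrt(-757)). Since d mod 4 = 3, disc(K) = -3028.
Check p | disc: -3028 mod 29 = 17.
p does not divide disc. Compute Legendre symbol (d/p):
26^((29-1)/2) mod 29 = -1
(d/p) = -1, so p is inert: (p) stays prime with e=1, f=2, g=1.
Therefore p is inert.

inert


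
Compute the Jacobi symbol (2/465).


Compute (2/465) via quadratic reciprocity:
  pull out 2: (2/465) = +1  (since 465 mod 8 = 1)
  (1/465) = 1
Product of signs = 1

1


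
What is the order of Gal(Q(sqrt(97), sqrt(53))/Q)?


The 2 square roots of distinct primes are multiplicatively independent over Q,
so [K:Q] = 2^2 and Gal(K/Q) is isomorphic to (Z/2Z)^2.
|Gal| = 2^2 = 4

4


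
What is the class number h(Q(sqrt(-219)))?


K = Q(sqrt(-219)). d mod 4 = 1, so D = disc(K) = d = -219
h(K) equals the number of primitive reduced positive-definite forms (a, b, c) = a*x^2 + b*x*y + c*y^2 with b^2 - 4ac = D,
where reduced means |b| <= a <= c, with b >= 0 whenever |b| = a or a = c, and primitive means gcd(a, b, c) = 1.
Reduced forces 3a^2 <= |D| = 219, so 1 <= a <= 8; b must have the parity of D, and c = (b^2 - D)/(4a) must be an integer >= a.
Enumerate a = 1..8, b in [-a, a]:
  a=1: (1, 1, 55)  [1]
  a=2: none
  a=3: (3, 3, 19)  [1]
  a=4: none
  a=5: (5, -1, 11), (5, 1, 11)  [2]
  a=6..8: none
Total reduced forms: 1 + 1 + 2 = 4
h = 4

4


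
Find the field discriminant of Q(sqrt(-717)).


For K = Q(sqrt(d)) with d squarefree: disc(K) = d if d = 1 mod 4, and disc(K) = 4d if d = 2 or 3 mod 4.
Here d = -717, and d mod 4 = 3.
d = 3 mod 4, not 1 (O_K = Z[sqrt(d)]), so disc(K) = 4d = 4 * (-717) = -2868

-2868


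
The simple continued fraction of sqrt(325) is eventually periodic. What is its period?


Run the CF algorithm for sqrt(325).
a_0 = floor(sqrt(325)) = 18; set m_0=0, q_0=1.
Recurrence: m' = q*a - m,  q' = (d - m'^2)/q,  a' = floor((a_0 + m')/q').
  step 1: m=18, q=1, a=36
a_1 = 2*a_0 = 36, so the period closes here.
sqrt(325) = [18; 36]
Period length = 1

1


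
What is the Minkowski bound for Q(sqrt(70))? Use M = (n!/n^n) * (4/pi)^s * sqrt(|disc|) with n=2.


d = 70, d mod 4 = 2, so disc(K) = 4d = 280; |disc(K)| = 280
Real quadratic field, so n = 2, s = r2 = 0, r1 = 2
M = (n!/n^n) * (4/pi)^s * sqrt(|disc(K)|) = (2!/2^2) * (4/pi)^0 * sqrt(280)
= 0.5 * 1.000000 * 16.733201
= 8.3666

8.3666


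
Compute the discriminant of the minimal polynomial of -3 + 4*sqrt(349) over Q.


The element -3 + 4*sqrt(349) has minimal polynomial:
x^2 + 6*x - 5575
Discriminant = (6)^2 - 4*(-5575)
= 36 + 22300
= 22336

22336


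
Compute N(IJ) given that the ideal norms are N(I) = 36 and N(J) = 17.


N(IJ) = N(I) * N(J)
= 36 * 17
= 612

612


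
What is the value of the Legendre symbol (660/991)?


p = 991 is prime, so compute (660/991) with the reciprocity algorithm (Jacobi-symbol steps: pull out 2s via (2/n), flip via reciprocity, reduce):
  pull out 2: (2/991) = +1  (since 991 mod 8 = 7)
  pull out 2: (2/991) = +1  (since 991 mod 8 = 7)
  reciprocity: (165/991) -> +(991/165)
  reduce: (1/165)
  (1/165) = 1
Product of signs = 1
(660/991) = 1

1


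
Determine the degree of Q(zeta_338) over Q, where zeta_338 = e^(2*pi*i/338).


The degree equals Euler's totient phi(338).
338 = 2 * 13^2
phi(338) = 156

156


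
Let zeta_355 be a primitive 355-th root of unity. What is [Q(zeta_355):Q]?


The degree equals Euler's totient phi(355).
355 = 5 * 71
phi(355) = 280

280


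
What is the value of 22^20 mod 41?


p = 41 is prime and the exponent is (p-1)/2 = 20, so by Euler's criterion 22^20 = (22/41) = +1 or -1 mod 41.
Compute by square-and-multiply:
  20 = 16 + 4 (binary 10100)
  Repeated squaring mod 41: 22^1 = 22, 22^2 = 33, 22^4 = 23, 22^8 = 37, 22^16 = 16
  22^20 = 22^16 * 22^4 = 16 * 23 mod 41
    16 * 23 = 368 = 40 mod 41
  22^20 = 40 mod 41
Result 40 = p - 1 = -1 mod 41: 22 is a quadratic non-residue mod 41. As a residue in [0, p-1] the value is 40.
22^20 mod 41 = 40

40


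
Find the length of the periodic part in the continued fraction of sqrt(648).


Run the CF algorithm for sqrt(648).
a_0 = floor(sqrt(648)) = 25; set m_0=0, q_0=1.
Recurrence: m' = q*a - m,  q' = (d - m'^2)/q,  a' = floor((a_0 + m')/q').
  step 1: m=25, q=23, a=2
  step 2: m=21, q=9, a=5
  step 3: m=24, q=8, a=6
  step 4: m=24, q=9, a=5
  step 5: m=21, q=23, a=2
  step 6: m=25, q=1, a=50
a_6 = 2*a_0 = 50, so the period closes here.
sqrt(648) = [25; 2, 5, 6, 5, 2, 50]
Period length = 6

6
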